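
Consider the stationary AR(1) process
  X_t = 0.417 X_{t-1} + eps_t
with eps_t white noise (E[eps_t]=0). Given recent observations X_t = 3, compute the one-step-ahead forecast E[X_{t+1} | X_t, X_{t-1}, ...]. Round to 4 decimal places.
E[X_{t+1} \mid \mathcal F_t] = 1.2510

For an AR(p) model X_t = c + sum_i phi_i X_{t-i} + eps_t, the
one-step-ahead conditional mean is
  E[X_{t+1} | X_t, ...] = c + sum_i phi_i X_{t+1-i}.
Substitute known values:
  E[X_{t+1} | ...] = (0.417) * (3)
                   = 1.2510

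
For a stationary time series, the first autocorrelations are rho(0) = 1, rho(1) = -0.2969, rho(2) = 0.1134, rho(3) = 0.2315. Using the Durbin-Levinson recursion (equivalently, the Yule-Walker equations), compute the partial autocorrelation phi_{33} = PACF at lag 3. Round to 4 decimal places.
\phi_{33} = 0.2990

The PACF at lag k is phi_{kk}, the last component of the solution
to the Yule-Walker system G_k phi = r_k where
  (G_k)_{ij} = rho(|i - j|), (r_k)_i = rho(i), i,j = 1..k.
Equivalently, Durbin-Levinson gives phi_{kk} iteratively:
  phi_{11} = rho(1)
  phi_{kk} = [rho(k) - sum_{j=1..k-1} phi_{k-1,j} rho(k-j)]
            / [1 - sum_{j=1..k-1} phi_{k-1,j} rho(j)],
  phi_{k,j} = phi_{k-1,j} - phi_{kk} phi_{k-1,k-j},  j = 1..k-1.
Step k = 1:
  phi_11 = rho(1) = -0.2969.
Step k = 2:
  phi_22 = [rho(2) - phi_11 rho(1)] / [1 - phi_11 rho(1)] = [0.1134 - (-0.2969)(-0.2969)] / [1 - (-0.2969)(-0.2969)]
         = 0.02525039 / 0.91185039 = 0.027691.
  Update: phi_21 = phi_11 - phi_22 phi_11 = -0.2969 - (0.027691)(-0.2969) = -0.288678.
Step k = 3:
  phi_33 = [rho(3) - phi_21 rho(2) - phi_22 rho(1)] / [1 - phi_21 rho(1) - phi_22 rho(2)]
    numerator   = 0.2315 - (-0.288678)(0.1134) - (0.027691)(-0.2969) = 0.2724577
    denominator = 1 - (-0.288678)(-0.2969) - (0.027691)(0.1134) = 0.91115117
  phi_33 = 0.2724577 / 0.91115117 = 0.299.
Therefore phi_{33} = 0.2990.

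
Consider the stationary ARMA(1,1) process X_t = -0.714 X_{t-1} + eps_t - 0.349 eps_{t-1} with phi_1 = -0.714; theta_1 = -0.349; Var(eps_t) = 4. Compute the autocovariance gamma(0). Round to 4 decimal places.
\gamma(0) = 13.2204

Multiply the model equation by X_{t-k} and take expectations. With theta_0 = psi_0 = 1 and psi_j the MA(infinity) weights, this gives
  gamma(k) - sum_i phi_i gamma(k-i) = c_k,
  c_k = sigma^2 * sum_{j=k..q} theta_j psi_{j-k}   (c_k = 0 for k > q),
using gamma(-m) = gamma(m).
psi-weights needed (psi_j = theta_j + sum_i phi_i psi_{j-i}):
  psi_1 = theta_1 + phi_1 = -0.349 + (-0.714) = -1.063
Right-hand sides:
  c_0 = sigma^2 (1 + theta_1 psi_1) = 4 * (1 + (-0.349)(-1.063)) = 4 * 1.370987 = 5.483948
  c_1 = sigma^2 theta_1 = 4 * (-0.349) = -1.396
  c_2 = 0
Equations for k = 0 and k = 1 (AR order 1):
  gamma(0) = phi_1 gamma(1) + c_0
  gamma(1) = phi_1 gamma(0) + c_1
Substituting the second into the first: gamma(0) (1 - phi_1^2) = c_0 + phi_1 c_1, so
  gamma(0) = (c_0 + phi_1 c_1) / (1 - phi_1^2) = (5.483948 + (-0.714)(-1.396)) / (1 - (-0.714)^2) = 6.480692 / 0.490204 = 13.220398.
Therefore gamma(0) = 13.2204 (to 4 decimal places).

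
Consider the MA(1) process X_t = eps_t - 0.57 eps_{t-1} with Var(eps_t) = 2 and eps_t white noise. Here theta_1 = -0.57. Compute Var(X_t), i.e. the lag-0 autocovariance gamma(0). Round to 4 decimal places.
\gamma(0) = 2.6498

For an MA(q) process X_t = eps_t + sum_i theta_i eps_{t-i} with
Var(eps_t) = sigma^2, the variance is
  gamma(0) = sigma^2 * (1 + sum_i theta_i^2).
  sum_i theta_i^2 = (-0.57)^2 = 0.3249.
  gamma(0) = 2 * (1 + 0.3249) = 2 * 1.3249 = 2.6498.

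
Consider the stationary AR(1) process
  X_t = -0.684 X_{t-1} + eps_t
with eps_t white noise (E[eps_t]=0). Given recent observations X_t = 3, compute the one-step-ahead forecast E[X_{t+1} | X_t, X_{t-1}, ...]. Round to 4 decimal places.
E[X_{t+1} \mid \mathcal F_t] = -2.0520

For an AR(p) model X_t = c + sum_i phi_i X_{t-i} + eps_t, the
one-step-ahead conditional mean is
  E[X_{t+1} | X_t, ...] = c + sum_i phi_i X_{t+1-i}.
Substitute known values:
  E[X_{t+1} | ...] = (-0.684) * (3)
                   = -2.0520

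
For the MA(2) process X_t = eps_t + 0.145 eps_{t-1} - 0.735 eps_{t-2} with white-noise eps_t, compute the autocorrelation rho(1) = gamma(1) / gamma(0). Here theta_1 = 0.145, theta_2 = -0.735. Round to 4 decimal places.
\rho(1) = 0.0246

For an MA(q) process with theta_0 = 1, the autocovariance is
  gamma(k) = sigma^2 * sum_{i=0..q-k} theta_i * theta_{i+k},
and rho(k) = gamma(k) / gamma(0). Sigma^2 cancels.
  numerator   = (1)*(0.145) + (0.145)*(-0.735) = 0.038425.
  denominator = (1)^2 + (0.145)^2 + (-0.735)^2 = 1.56125.
  rho(1) = 0.038425 / 1.56125 = 0.0246.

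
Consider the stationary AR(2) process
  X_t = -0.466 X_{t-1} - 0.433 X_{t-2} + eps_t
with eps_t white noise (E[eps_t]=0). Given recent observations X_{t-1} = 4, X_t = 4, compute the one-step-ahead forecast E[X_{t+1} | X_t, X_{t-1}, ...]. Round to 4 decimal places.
E[X_{t+1} \mid \mathcal F_t] = -3.5960

For an AR(p) model X_t = c + sum_i phi_i X_{t-i} + eps_t, the
one-step-ahead conditional mean is
  E[X_{t+1} | X_t, ...] = c + sum_i phi_i X_{t+1-i}.
Substitute known values:
  E[X_{t+1} | ...] = (-0.466) * (4) + (-0.433) * (4)
                   = -3.5960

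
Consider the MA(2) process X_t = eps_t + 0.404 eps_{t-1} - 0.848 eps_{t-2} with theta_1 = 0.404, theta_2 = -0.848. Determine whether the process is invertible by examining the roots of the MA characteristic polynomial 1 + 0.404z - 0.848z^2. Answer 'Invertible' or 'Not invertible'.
\text{Not invertible}

The MA(q) characteristic polynomial is P(z) = 1 + 0.404z - 0.848z^2.
Invertibility requires all roots to lie outside the unit circle, i.e. |z| > 1 for every root.
Set 1 + (0.404) z + (-0.848) z^2 = 0, i.e. a z^2 + b z + c = 0 with a = -0.848, b = 0.404, c = 1.
Discriminant D = b^2 - 4ac = (0.404)^2 - 4*(-0.848)*1 = 0.163216 - (-3.392) = 3.555216.
D >= 0, so the roots are real: z = (-b +/- sqrt(D)) / (2a) = (-0.404 +/- 1.885528) / (-1.696).
  z_1 = (-0.404 + 1.885528) / (-1.696) = -0.8735,   |z_1| = 0.8735.
  z_2 = (-0.404 - 1.885528) / (-1.696) = 1.35,   |z_2| = 1.35.
Moduli of all roots: 0.8735, 1.3500.
All moduli strictly greater than 1? No.
Verdict: Not invertible.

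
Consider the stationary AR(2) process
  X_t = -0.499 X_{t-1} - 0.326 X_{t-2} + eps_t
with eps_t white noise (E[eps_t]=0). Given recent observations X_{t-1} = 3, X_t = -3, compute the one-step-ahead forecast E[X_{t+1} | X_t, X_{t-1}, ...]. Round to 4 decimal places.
E[X_{t+1} \mid \mathcal F_t] = 0.5190

For an AR(p) model X_t = c + sum_i phi_i X_{t-i} + eps_t, the
one-step-ahead conditional mean is
  E[X_{t+1} | X_t, ...] = c + sum_i phi_i X_{t+1-i}.
Substitute known values:
  E[X_{t+1} | ...] = (-0.499) * (-3) + (-0.326) * (3)
                   = 0.5190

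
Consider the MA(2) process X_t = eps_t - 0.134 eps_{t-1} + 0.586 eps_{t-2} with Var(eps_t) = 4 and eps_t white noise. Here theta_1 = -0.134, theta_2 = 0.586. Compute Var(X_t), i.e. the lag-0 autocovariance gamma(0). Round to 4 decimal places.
\gamma(0) = 5.4454

For an MA(q) process X_t = eps_t + sum_i theta_i eps_{t-i} with
Var(eps_t) = sigma^2, the variance is
  gamma(0) = sigma^2 * (1 + sum_i theta_i^2).
  sum_i theta_i^2 = (-0.134)^2 + (0.586)^2 = 0.017956 + 0.343396 = 0.361352.
  gamma(0) = 4 * (1 + 0.361352) = 4 * 1.361352 = 5.445408, which rounds to 5.4454.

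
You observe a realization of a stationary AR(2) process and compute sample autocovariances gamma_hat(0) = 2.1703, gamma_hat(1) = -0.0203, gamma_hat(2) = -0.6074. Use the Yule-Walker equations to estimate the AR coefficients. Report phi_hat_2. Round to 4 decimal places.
\hat\phi_{2} = -0.2800

The Yule-Walker equations for an AR(p) process read, in matrix form,
  Gamma_p phi = r_p,   with   (Gamma_p)_{ij} = gamma(|i - j|),
                       (r_p)_i = gamma(i),   i,j = 1..p.
Substitute the sample gammas (Toeplitz matrix and right-hand side of size 2):
  Gamma_p = [[2.1703, -0.0203], [-0.0203, 2.1703]]
  r_p     = [-0.0203, -0.6074]
Written out:
  2.1703 phi_1 - 0.0203 phi_2 = -0.0203
  -0.0203 phi_1 + 2.1703 phi_2 = -0.6074
Solve by Cramer's rule:
  det = gamma(0)^2 - gamma(1)^2 = (2.1703)^2 - (-0.0203)^2 = 4.71020209 - 0.00041209 = 4.70979
  phi_hat_1 = [gamma(1) gamma(0) - gamma(1) gamma(2)] / det = [(-0.0203)(2.1703) - (-0.0203)(-0.6074)] / 4.70979 = -0.05638731 / 4.70979 = -0.012
  phi_hat_2 = [gamma(0) gamma(2) - gamma(1)^2] / det = [(2.1703)(-0.6074) - (-0.0203)^2] / 4.70979 = -1.31865231 / 4.70979 = -0.28
So phi_hat = [-0.0120, -0.2800].
Therefore phi_hat_2 = -0.2800.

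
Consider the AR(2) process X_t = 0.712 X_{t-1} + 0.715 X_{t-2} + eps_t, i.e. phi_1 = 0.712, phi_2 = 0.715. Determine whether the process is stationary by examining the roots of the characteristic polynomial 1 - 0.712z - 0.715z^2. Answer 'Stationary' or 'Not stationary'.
\text{Not stationary}

The AR(p) characteristic polynomial is P(z) = 1 - 0.712z - 0.715z^2.
Stationarity requires all roots to lie outside the unit circle, i.e. |z| > 1 for every root.
Set 1 + (-0.712) z + (-0.715) z^2 = 0, i.e. a z^2 + b z + c = 0 with a = -0.715, b = -0.712, c = 1.
Discriminant D = b^2 - 4ac = (-0.712)^2 - 4*(-0.715)*1 = 0.506944 - (-2.86) = 3.366944.
D >= 0, so the roots are real: z = (-b +/- sqrt(D)) / (2a) = (0.712 +/- 1.834923) / (-1.43).
  z_1 = (0.712 + 1.834923) / (-1.43) = -1.7811,   |z_1| = 1.7811.
  z_2 = (0.712 - 1.834923) / (-1.43) = 0.7853,   |z_2| = 0.7853.
Moduli of all roots: 1.7811, 0.7853.
All moduli strictly greater than 1? No.
Verdict: Not stationary.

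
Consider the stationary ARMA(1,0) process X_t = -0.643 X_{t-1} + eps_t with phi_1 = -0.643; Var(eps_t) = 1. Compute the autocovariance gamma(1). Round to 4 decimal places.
\gamma(1) = -1.0962

Multiply the model equation by X_{t-k} and take expectations. With theta_0 = psi_0 = 1 and psi_j the MA(infinity) weights, this gives
  gamma(k) - sum_i phi_i gamma(k-i) = c_k,
  c_k = sigma^2 * sum_{j=k..q} theta_j psi_{j-k}   (c_k = 0 for k > q),
using gamma(-m) = gamma(m).
Pure AR (q = 0): c_0 = sigma^2 = 1, c_k = 0 for k >= 1.
Equations for k = 0 and k = 1 (AR order 1):
  gamma(0) = phi_1 gamma(1) + c_0
  gamma(1) = phi_1 gamma(0) + c_1
Substituting the second into the first: gamma(0) (1 - phi_1^2) = c_0 + phi_1 c_1, so
  gamma(0) = c_0 / (1 - phi_1^2) = 1 / (1 - (-0.643)^2) = 1 / 0.586551 = 1.704882.
  gamma(1) = phi_1 gamma(0) = (-0.643)(1.704882) = -1.096239.
Therefore gamma(1) = -1.0962 (to 4 decimal places).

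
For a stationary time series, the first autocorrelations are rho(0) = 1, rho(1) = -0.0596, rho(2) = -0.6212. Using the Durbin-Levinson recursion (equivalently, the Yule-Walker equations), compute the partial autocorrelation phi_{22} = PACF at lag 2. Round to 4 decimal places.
\phi_{22} = -0.6270

The PACF at lag k is phi_{kk}, the last component of the solution
to the Yule-Walker system G_k phi = r_k where
  (G_k)_{ij} = rho(|i - j|), (r_k)_i = rho(i), i,j = 1..k.
Equivalently, Durbin-Levinson gives phi_{kk} iteratively:
  phi_{11} = rho(1)
  phi_{kk} = [rho(k) - sum_{j=1..k-1} phi_{k-1,j} rho(k-j)]
            / [1 - sum_{j=1..k-1} phi_{k-1,j} rho(j)],
  phi_{k,j} = phi_{k-1,j} - phi_{kk} phi_{k-1,k-j},  j = 1..k-1.
Step k = 1:
  phi_11 = rho(1) = -0.0596.
Step k = 2:
  phi_22 = [rho(2) - phi_11 rho(1)] / [1 - phi_11 rho(1)] = [-0.6212 - (-0.0596)(-0.0596)] / [1 - (-0.0596)(-0.0596)]
         = -0.62475216 / 0.99644784 = -0.627.
Therefore phi_{22} = -0.6270.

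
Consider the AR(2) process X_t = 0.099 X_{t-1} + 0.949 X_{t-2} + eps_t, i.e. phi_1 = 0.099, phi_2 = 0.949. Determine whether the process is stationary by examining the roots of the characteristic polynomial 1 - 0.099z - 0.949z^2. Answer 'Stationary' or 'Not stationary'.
\text{Not stationary}

The AR(p) characteristic polynomial is P(z) = 1 - 0.099z - 0.949z^2.
Stationarity requires all roots to lie outside the unit circle, i.e. |z| > 1 for every root.
Set 1 + (-0.099) z + (-0.949) z^2 = 0, i.e. a z^2 + b z + c = 0 with a = -0.949, b = -0.099, c = 1.
Discriminant D = b^2 - 4ac = (-0.099)^2 - 4*(-0.949)*1 = 0.009801 - (-3.796) = 3.805801.
D >= 0, so the roots are real: z = (-b +/- sqrt(D)) / (2a) = (0.099 +/- 1.950846) / (-1.898).
  z_1 = (0.099 + 1.950846) / (-1.898) = -1.08,   |z_1| = 1.08.
  z_2 = (0.099 - 1.950846) / (-1.898) = 0.9757,   |z_2| = 0.9757.
Moduli of all roots: 1.0800, 0.9757.
All moduli strictly greater than 1? No.
Verdict: Not stationary.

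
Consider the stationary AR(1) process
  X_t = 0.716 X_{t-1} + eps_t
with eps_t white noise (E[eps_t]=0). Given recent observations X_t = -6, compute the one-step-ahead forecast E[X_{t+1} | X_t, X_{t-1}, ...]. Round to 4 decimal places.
E[X_{t+1} \mid \mathcal F_t] = -4.2960

For an AR(p) model X_t = c + sum_i phi_i X_{t-i} + eps_t, the
one-step-ahead conditional mean is
  E[X_{t+1} | X_t, ...] = c + sum_i phi_i X_{t+1-i}.
Substitute known values:
  E[X_{t+1} | ...] = (0.716) * (-6)
                   = -4.2960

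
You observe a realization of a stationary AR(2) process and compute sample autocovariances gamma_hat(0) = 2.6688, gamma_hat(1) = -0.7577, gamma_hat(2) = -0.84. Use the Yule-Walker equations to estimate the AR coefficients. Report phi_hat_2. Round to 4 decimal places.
\hat\phi_{2} = -0.4300

The Yule-Walker equations for an AR(p) process read, in matrix form,
  Gamma_p phi = r_p,   with   (Gamma_p)_{ij} = gamma(|i - j|),
                       (r_p)_i = gamma(i),   i,j = 1..p.
Substitute the sample gammas (Toeplitz matrix and right-hand side of size 2):
  Gamma_p = [[2.6688, -0.7577], [-0.7577, 2.6688]]
  r_p     = [-0.7577, -0.84]
Written out:
  2.6688 phi_1 - 0.7577 phi_2 = -0.7577
  -0.7577 phi_1 + 2.6688 phi_2 = -0.84
Solve by Cramer's rule:
  det = gamma(0)^2 - gamma(1)^2 = (2.6688)^2 - (-0.7577)^2 = 7.12249344 - 0.57410929 = 6.54838415
  phi_hat_1 = [gamma(1) gamma(0) - gamma(1) gamma(2)] / det = [(-0.7577)(2.6688) - (-0.7577)(-0.84)] / 6.54838415 = -2.65861776 / 6.54838415 = -0.406
  phi_hat_2 = [gamma(0) gamma(2) - gamma(1)^2] / det = [(2.6688)(-0.84) - (-0.7577)^2] / 6.54838415 = -2.81590129 / 6.54838415 = -0.43
So phi_hat = [-0.4060, -0.4300].
Therefore phi_hat_2 = -0.4300.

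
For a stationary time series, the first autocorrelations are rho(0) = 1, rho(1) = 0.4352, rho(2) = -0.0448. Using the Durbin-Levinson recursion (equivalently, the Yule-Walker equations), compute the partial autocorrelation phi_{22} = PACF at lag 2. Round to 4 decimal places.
\phi_{22} = -0.2889

The PACF at lag k is phi_{kk}, the last component of the solution
to the Yule-Walker system G_k phi = r_k where
  (G_k)_{ij} = rho(|i - j|), (r_k)_i = rho(i), i,j = 1..k.
Equivalently, Durbin-Levinson gives phi_{kk} iteratively:
  phi_{11} = rho(1)
  phi_{kk} = [rho(k) - sum_{j=1..k-1} phi_{k-1,j} rho(k-j)]
            / [1 - sum_{j=1..k-1} phi_{k-1,j} rho(j)],
  phi_{k,j} = phi_{k-1,j} - phi_{kk} phi_{k-1,k-j},  j = 1..k-1.
Step k = 1:
  phi_11 = rho(1) = 0.4352.
Step k = 2:
  phi_22 = [rho(2) - phi_11 rho(1)] / [1 - phi_11 rho(1)] = [-0.0448 - (0.4352)(0.4352)] / [1 - (0.4352)(0.4352)]
         = -0.23419904 / 0.81060096 = -0.2889.
Therefore phi_{22} = -0.2889.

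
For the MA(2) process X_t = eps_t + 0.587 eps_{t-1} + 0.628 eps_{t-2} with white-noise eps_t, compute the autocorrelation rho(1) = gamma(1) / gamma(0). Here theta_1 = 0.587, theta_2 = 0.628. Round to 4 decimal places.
\rho(1) = 0.5495

For an MA(q) process with theta_0 = 1, the autocovariance is
  gamma(k) = sigma^2 * sum_{i=0..q-k} theta_i * theta_{i+k},
and rho(k) = gamma(k) / gamma(0). Sigma^2 cancels.
  numerator   = (1)*(0.587) + (0.587)*(0.628) = 0.955636.
  denominator = (1)^2 + (0.587)^2 + (0.628)^2 = 1.738953.
  rho(1) = 0.955636 / 1.738953 = 0.5495.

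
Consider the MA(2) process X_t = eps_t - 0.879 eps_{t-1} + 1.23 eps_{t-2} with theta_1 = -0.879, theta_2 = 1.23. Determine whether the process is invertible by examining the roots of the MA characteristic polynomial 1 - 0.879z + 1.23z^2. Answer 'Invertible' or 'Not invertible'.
\text{Not invertible}

The MA(q) characteristic polynomial is P(z) = 1 - 0.879z + 1.23z^2.
Invertibility requires all roots to lie outside the unit circle, i.e. |z| > 1 for every root.
Set 1 + (-0.879) z + (1.23) z^2 = 0, i.e. a z^2 + b z + c = 0 with a = 1.23, b = -0.879, c = 1.
Discriminant D = b^2 - 4ac = (-0.879)^2 - 4*(1.23)*1 = 0.772641 - (4.92) = -4.147359.
D < 0, so the roots are the complex-conjugate pair z = (-b +/- i sqrt(-D)) / (2a) = 0.3573 +/- 0.8278i.
For a conjugate pair |z|^2 = z * conj(z) = (product of roots) = c/a = 1/(1.23) = 0.813008, so |z| = sqrt(0.813008) = 0.9017 for both roots.
Moduli of all roots: 0.9017, 0.9017.
All moduli strictly greater than 1? No.
Verdict: Not invertible.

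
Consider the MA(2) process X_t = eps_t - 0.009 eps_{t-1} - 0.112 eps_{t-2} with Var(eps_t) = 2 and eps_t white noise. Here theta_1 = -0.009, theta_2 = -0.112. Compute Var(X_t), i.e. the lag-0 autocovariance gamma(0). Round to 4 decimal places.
\gamma(0) = 2.0253

For an MA(q) process X_t = eps_t + sum_i theta_i eps_{t-i} with
Var(eps_t) = sigma^2, the variance is
  gamma(0) = sigma^2 * (1 + sum_i theta_i^2).
  sum_i theta_i^2 = (-0.009)^2 + (-0.112)^2 = 0.000081 + 0.012544 = 0.012625.
  gamma(0) = 2 * (1 + 0.012625) = 2 * 1.012625 = 2.02525, which rounds to 2.0253.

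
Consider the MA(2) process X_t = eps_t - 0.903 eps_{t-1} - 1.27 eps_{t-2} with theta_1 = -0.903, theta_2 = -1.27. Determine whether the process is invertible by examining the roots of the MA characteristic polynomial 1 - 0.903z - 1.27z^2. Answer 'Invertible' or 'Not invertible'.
\text{Not invertible}

The MA(q) characteristic polynomial is P(z) = 1 - 0.903z - 1.27z^2.
Invertibility requires all roots to lie outside the unit circle, i.e. |z| > 1 for every root.
Set 1 + (-0.903) z + (-1.27) z^2 = 0, i.e. a z^2 + b z + c = 0 with a = -1.27, b = -0.903, c = 1.
Discriminant D = b^2 - 4ac = (-0.903)^2 - 4*(-1.27)*1 = 0.815409 - (-5.08) = 5.895409.
D >= 0, so the roots are real: z = (-b +/- sqrt(D)) / (2a) = (0.903 +/- 2.428046) / (-2.54).
  z_1 = (0.903 + 2.428046) / (-2.54) = -1.3114,   |z_1| = 1.3114.
  z_2 = (0.903 - 2.428046) / (-2.54) = 0.6004,   |z_2| = 0.6004.
Moduli of all roots: 1.3114, 0.6004.
All moduli strictly greater than 1? No.
Verdict: Not invertible.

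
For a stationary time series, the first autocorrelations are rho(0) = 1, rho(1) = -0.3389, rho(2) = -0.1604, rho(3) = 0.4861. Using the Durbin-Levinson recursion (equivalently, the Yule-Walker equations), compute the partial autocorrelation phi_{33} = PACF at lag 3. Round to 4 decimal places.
\phi_{33} = 0.3870

The PACF at lag k is phi_{kk}, the last component of the solution
to the Yule-Walker system G_k phi = r_k where
  (G_k)_{ij} = rho(|i - j|), (r_k)_i = rho(i), i,j = 1..k.
Equivalently, Durbin-Levinson gives phi_{kk} iteratively:
  phi_{11} = rho(1)
  phi_{kk} = [rho(k) - sum_{j=1..k-1} phi_{k-1,j} rho(k-j)]
            / [1 - sum_{j=1..k-1} phi_{k-1,j} rho(j)],
  phi_{k,j} = phi_{k-1,j} - phi_{kk} phi_{k-1,k-j},  j = 1..k-1.
Step k = 1:
  phi_11 = rho(1) = -0.3389.
Step k = 2:
  phi_22 = [rho(2) - phi_11 rho(1)] / [1 - phi_11 rho(1)] = [-0.1604 - (-0.3389)(-0.3389)] / [1 - (-0.3389)(-0.3389)]
         = -0.27525321 / 0.88514679 = -0.310969.
  Update: phi_21 = phi_11 - phi_22 phi_11 = -0.3389 - (-0.310969)(-0.3389) = -0.444287.
Step k = 3:
  phi_33 = [rho(3) - phi_21 rho(2) - phi_22 rho(1)] / [1 - phi_21 rho(1) - phi_22 rho(2)]
    numerator   = 0.4861 - (-0.444287)(-0.1604) - (-0.310969)(-0.3389) = 0.30944891
    denominator = 1 - (-0.444287)(-0.3389) - (-0.310969)(-0.1604) = 0.79955158
  phi_33 = 0.30944891 / 0.79955158 = 0.387.
Therefore phi_{33} = 0.3870.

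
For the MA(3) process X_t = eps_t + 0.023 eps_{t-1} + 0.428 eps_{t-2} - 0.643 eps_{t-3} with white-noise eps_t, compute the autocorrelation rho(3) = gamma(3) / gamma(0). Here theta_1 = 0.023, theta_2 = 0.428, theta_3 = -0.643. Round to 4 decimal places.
\rho(3) = -0.4026

For an MA(q) process with theta_0 = 1, the autocovariance is
  gamma(k) = sigma^2 * sum_{i=0..q-k} theta_i * theta_{i+k},
and rho(k) = gamma(k) / gamma(0). Sigma^2 cancels.
  numerator   = (1)*(-0.643) = -0.643.
  denominator = (1)^2 + (0.023)^2 + (0.428)^2 + (-0.643)^2 = 1.597162.
  rho(3) = -0.643 / 1.597162 = -0.4026.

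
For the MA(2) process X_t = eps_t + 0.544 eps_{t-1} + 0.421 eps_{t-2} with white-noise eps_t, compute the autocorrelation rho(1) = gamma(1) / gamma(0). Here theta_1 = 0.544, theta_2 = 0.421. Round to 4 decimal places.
\rho(1) = 0.5247

For an MA(q) process with theta_0 = 1, the autocovariance is
  gamma(k) = sigma^2 * sum_{i=0..q-k} theta_i * theta_{i+k},
and rho(k) = gamma(k) / gamma(0). Sigma^2 cancels.
  numerator   = (1)*(0.544) + (0.544)*(0.421) = 0.773024.
  denominator = (1)^2 + (0.544)^2 + (0.421)^2 = 1.473177.
  rho(1) = 0.773024 / 1.473177 = 0.5247.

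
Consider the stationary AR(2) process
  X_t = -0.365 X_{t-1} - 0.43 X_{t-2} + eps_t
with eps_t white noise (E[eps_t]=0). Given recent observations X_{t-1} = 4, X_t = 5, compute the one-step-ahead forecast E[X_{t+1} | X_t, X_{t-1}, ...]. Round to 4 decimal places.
E[X_{t+1} \mid \mathcal F_t] = -3.5450

For an AR(p) model X_t = c + sum_i phi_i X_{t-i} + eps_t, the
one-step-ahead conditional mean is
  E[X_{t+1} | X_t, ...] = c + sum_i phi_i X_{t+1-i}.
Substitute known values:
  E[X_{t+1} | ...] = (-0.365) * (5) + (-0.43) * (4)
                   = -3.5450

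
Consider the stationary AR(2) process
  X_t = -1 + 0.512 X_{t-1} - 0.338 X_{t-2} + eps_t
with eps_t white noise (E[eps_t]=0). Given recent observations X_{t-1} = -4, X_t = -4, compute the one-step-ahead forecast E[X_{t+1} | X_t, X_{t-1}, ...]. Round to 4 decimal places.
E[X_{t+1} \mid \mathcal F_t] = -1.6960

For an AR(p) model X_t = c + sum_i phi_i X_{t-i} + eps_t, the
one-step-ahead conditional mean is
  E[X_{t+1} | X_t, ...] = c + sum_i phi_i X_{t+1-i}.
Substitute known values:
  E[X_{t+1} | ...] = -1 + (0.512) * (-4) + (-0.338) * (-4)
                   = -1.6960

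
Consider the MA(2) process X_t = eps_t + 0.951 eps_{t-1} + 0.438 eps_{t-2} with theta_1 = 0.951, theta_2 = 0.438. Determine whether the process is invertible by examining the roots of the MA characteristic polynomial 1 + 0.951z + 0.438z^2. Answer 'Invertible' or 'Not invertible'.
\text{Invertible}

The MA(q) characteristic polynomial is P(z) = 1 + 0.951z + 0.438z^2.
Invertibility requires all roots to lie outside the unit circle, i.e. |z| > 1 for every root.
Set 1 + (0.951) z + (0.438) z^2 = 0, i.e. a z^2 + b z + c = 0 with a = 0.438, b = 0.951, c = 1.
Discriminant D = b^2 - 4ac = (0.951)^2 - 4*(0.438)*1 = 0.904401 - (1.752) = -0.847599.
D < 0, so the roots are the complex-conjugate pair z = (-b +/- i sqrt(-D)) / (2a) = -1.0856 +/- 1.051i.
For a conjugate pair |z|^2 = z * conj(z) = (product of roots) = c/a = 1/(0.438) = 2.283105, so |z| = sqrt(2.283105) = 1.511 for both roots.
Moduli of all roots: 1.5110, 1.5110.
All moduli strictly greater than 1? Yes.
Verdict: Invertible.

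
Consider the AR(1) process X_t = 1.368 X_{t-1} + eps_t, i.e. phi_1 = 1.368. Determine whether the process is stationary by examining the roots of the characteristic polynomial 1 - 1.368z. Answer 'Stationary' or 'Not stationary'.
\text{Not stationary}

The AR(p) characteristic polynomial is P(z) = 1 - 1.368z.
Stationarity requires all roots to lie outside the unit circle, i.e. |z| > 1 for every root.
This is linear in z: 1 + (-1.368) z = 0  =>  z = -1/(-1.368) = 0.730994,  |z| = 0.730994.
Moduli of all roots: 0.7310.
All moduli strictly greater than 1? No.
Verdict: Not stationary.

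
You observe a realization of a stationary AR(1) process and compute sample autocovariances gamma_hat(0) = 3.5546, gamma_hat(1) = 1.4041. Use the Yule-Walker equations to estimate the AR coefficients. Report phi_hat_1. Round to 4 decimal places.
\hat\phi_{1} = 0.3950

The Yule-Walker equations for an AR(p) process read, in matrix form,
  Gamma_p phi = r_p,   with   (Gamma_p)_{ij} = gamma(|i - j|),
                       (r_p)_i = gamma(i),   i,j = 1..p.
Substitute the sample gammas (Toeplitz matrix and right-hand side of size 1):
  Gamma_p = [[3.5546]]
  r_p     = [1.4041]
With p = 1 this is the single equation gamma(0) phi_1 = gamma(1):
  phi_hat_1 = gamma(1) / gamma(0) = 1.4041 / 3.5546 = 0.3950.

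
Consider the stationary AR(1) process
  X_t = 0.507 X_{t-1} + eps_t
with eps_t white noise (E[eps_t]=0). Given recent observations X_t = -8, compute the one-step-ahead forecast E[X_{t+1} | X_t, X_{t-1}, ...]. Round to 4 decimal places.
E[X_{t+1} \mid \mathcal F_t] = -4.0560

For an AR(p) model X_t = c + sum_i phi_i X_{t-i} + eps_t, the
one-step-ahead conditional mean is
  E[X_{t+1} | X_t, ...] = c + sum_i phi_i X_{t+1-i}.
Substitute known values:
  E[X_{t+1} | ...] = (0.507) * (-8)
                   = -4.0560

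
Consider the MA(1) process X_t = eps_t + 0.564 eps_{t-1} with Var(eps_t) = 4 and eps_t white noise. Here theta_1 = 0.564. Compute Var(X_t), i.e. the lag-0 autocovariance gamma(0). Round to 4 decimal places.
\gamma(0) = 5.2724

For an MA(q) process X_t = eps_t + sum_i theta_i eps_{t-i} with
Var(eps_t) = sigma^2, the variance is
  gamma(0) = sigma^2 * (1 + sum_i theta_i^2).
  sum_i theta_i^2 = (0.564)^2 = 0.318096.
  gamma(0) = 4 * (1 + 0.318096) = 4 * 1.318096 = 5.272384, which rounds to 5.2724.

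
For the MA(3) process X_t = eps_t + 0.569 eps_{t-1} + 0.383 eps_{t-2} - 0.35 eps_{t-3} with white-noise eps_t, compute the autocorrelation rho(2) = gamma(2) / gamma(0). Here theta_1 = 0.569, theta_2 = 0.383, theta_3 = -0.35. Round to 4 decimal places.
\rho(2) = 0.1154

For an MA(q) process with theta_0 = 1, the autocovariance is
  gamma(k) = sigma^2 * sum_{i=0..q-k} theta_i * theta_{i+k},
and rho(k) = gamma(k) / gamma(0). Sigma^2 cancels.
  numerator   = (1)*(0.383) + (0.569)*(-0.35) = 0.18385.
  denominator = (1)^2 + (0.569)^2 + (0.383)^2 + (-0.35)^2 = 1.59295.
  rho(2) = 0.18385 / 1.59295 = 0.1154.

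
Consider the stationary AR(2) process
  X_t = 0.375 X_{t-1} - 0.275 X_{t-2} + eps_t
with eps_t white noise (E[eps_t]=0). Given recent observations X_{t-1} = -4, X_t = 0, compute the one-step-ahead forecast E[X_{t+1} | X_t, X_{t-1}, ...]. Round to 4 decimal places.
E[X_{t+1} \mid \mathcal F_t] = 1.1000

For an AR(p) model X_t = c + sum_i phi_i X_{t-i} + eps_t, the
one-step-ahead conditional mean is
  E[X_{t+1} | X_t, ...] = c + sum_i phi_i X_{t+1-i}.
Substitute known values:
  E[X_{t+1} | ...] = (0.375) * (0) + (-0.275) * (-4)
                   = 1.1000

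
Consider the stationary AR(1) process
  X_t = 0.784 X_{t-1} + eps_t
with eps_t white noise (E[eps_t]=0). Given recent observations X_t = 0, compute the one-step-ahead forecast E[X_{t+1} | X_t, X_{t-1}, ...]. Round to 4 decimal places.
E[X_{t+1} \mid \mathcal F_t] = 0.0000

For an AR(p) model X_t = c + sum_i phi_i X_{t-i} + eps_t, the
one-step-ahead conditional mean is
  E[X_{t+1} | X_t, ...] = c + sum_i phi_i X_{t+1-i}.
Substitute known values:
  E[X_{t+1} | ...] = (0.784) * (0)
                   = 0.0000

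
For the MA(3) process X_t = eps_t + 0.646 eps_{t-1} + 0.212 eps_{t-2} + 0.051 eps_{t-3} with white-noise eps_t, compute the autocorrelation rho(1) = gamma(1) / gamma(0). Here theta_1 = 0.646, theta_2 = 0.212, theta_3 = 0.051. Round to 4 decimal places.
\rho(1) = 0.5419

For an MA(q) process with theta_0 = 1, the autocovariance is
  gamma(k) = sigma^2 * sum_{i=0..q-k} theta_i * theta_{i+k},
and rho(k) = gamma(k) / gamma(0). Sigma^2 cancels.
  numerator   = (1)*(0.646) + (0.646)*(0.212) + (0.212)*(0.051) = 0.793764.
  denominator = (1)^2 + (0.646)^2 + (0.212)^2 + (0.051)^2 = 1.464861.
  rho(1) = 0.793764 / 1.464861 = 0.5419.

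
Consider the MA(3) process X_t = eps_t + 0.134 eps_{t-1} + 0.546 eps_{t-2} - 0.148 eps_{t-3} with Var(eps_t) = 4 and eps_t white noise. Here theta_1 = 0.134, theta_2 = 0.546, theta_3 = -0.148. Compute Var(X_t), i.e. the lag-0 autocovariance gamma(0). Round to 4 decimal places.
\gamma(0) = 5.3519

For an MA(q) process X_t = eps_t + sum_i theta_i eps_{t-i} with
Var(eps_t) = sigma^2, the variance is
  gamma(0) = sigma^2 * (1 + sum_i theta_i^2).
  sum_i theta_i^2 = (0.134)^2 + (0.546)^2 + (-0.148)^2 = 0.017956 + 0.298116 + 0.021904 = 0.337976.
  gamma(0) = 4 * (1 + 0.337976) = 4 * 1.337976 = 5.351904, which rounds to 5.3519.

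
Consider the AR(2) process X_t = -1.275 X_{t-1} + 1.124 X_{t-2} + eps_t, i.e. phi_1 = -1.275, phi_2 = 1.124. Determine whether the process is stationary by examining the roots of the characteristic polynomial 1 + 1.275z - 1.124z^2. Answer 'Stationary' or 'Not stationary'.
\text{Not stationary}

The AR(p) characteristic polynomial is P(z) = 1 + 1.275z - 1.124z^2.
Stationarity requires all roots to lie outside the unit circle, i.e. |z| > 1 for every root.
Set 1 + (1.275) z + (-1.124) z^2 = 0, i.e. a z^2 + b z + c = 0 with a = -1.124, b = 1.275, c = 1.
Discriminant D = b^2 - 4ac = (1.275)^2 - 4*(-1.124)*1 = 1.625625 - (-4.496) = 6.121625.
D >= 0, so the roots are real: z = (-b +/- sqrt(D)) / (2a) = (-1.275 +/- 2.474192) / (-2.248).
  z_1 = (-1.275 + 2.474192) / (-2.248) = -0.5334,   |z_1| = 0.5334.
  z_2 = (-1.275 - 2.474192) / (-2.248) = 1.6678,   |z_2| = 1.6678.
Moduli of all roots: 0.5334, 1.6678.
All moduli strictly greater than 1? No.
Verdict: Not stationary.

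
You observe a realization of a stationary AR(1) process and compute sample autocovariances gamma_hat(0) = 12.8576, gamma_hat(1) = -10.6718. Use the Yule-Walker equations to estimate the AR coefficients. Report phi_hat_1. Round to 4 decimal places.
\hat\phi_{1} = -0.8300

The Yule-Walker equations for an AR(p) process read, in matrix form,
  Gamma_p phi = r_p,   with   (Gamma_p)_{ij} = gamma(|i - j|),
                       (r_p)_i = gamma(i),   i,j = 1..p.
Substitute the sample gammas (Toeplitz matrix and right-hand side of size 1):
  Gamma_p = [[12.8576]]
  r_p     = [-10.6718]
With p = 1 this is the single equation gamma(0) phi_1 = gamma(1):
  phi_hat_1 = gamma(1) / gamma(0) = -10.6718 / 12.8576 = -0.8300.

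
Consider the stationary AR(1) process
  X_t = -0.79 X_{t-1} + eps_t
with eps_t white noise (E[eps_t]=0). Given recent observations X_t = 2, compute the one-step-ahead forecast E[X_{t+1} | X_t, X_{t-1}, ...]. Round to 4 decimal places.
E[X_{t+1} \mid \mathcal F_t] = -1.5800

For an AR(p) model X_t = c + sum_i phi_i X_{t-i} + eps_t, the
one-step-ahead conditional mean is
  E[X_{t+1} | X_t, ...] = c + sum_i phi_i X_{t+1-i}.
Substitute known values:
  E[X_{t+1} | ...] = (-0.79) * (2)
                   = -1.5800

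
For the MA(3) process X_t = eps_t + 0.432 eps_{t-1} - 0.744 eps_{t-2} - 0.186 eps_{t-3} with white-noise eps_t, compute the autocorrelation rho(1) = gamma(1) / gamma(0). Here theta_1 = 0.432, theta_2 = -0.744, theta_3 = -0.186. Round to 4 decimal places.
\rho(1) = 0.1403

For an MA(q) process with theta_0 = 1, the autocovariance is
  gamma(k) = sigma^2 * sum_{i=0..q-k} theta_i * theta_{i+k},
and rho(k) = gamma(k) / gamma(0). Sigma^2 cancels.
  numerator   = (1)*(0.432) + (0.432)*(-0.744) + (-0.744)*(-0.186) = 0.248976.
  denominator = (1)^2 + (0.432)^2 + (-0.744)^2 + (-0.186)^2 = 1.774756.
  rho(1) = 0.248976 / 1.774756 = 0.1403.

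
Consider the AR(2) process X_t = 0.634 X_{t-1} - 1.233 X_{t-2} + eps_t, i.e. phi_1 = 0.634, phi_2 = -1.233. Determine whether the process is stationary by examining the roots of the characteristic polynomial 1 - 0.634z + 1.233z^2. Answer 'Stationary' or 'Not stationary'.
\text{Not stationary}

The AR(p) characteristic polynomial is P(z) = 1 - 0.634z + 1.233z^2.
Stationarity requires all roots to lie outside the unit circle, i.e. |z| > 1 for every root.
Set 1 + (-0.634) z + (1.233) z^2 = 0, i.e. a z^2 + b z + c = 0 with a = 1.233, b = -0.634, c = 1.
Discriminant D = b^2 - 4ac = (-0.634)^2 - 4*(1.233)*1 = 0.401956 - (4.932) = -4.530044.
D < 0, so the roots are the complex-conjugate pair z = (-b +/- i sqrt(-D)) / (2a) = 0.2571 +/- 0.8631i.
For a conjugate pair |z|^2 = z * conj(z) = (product of roots) = c/a = 1/(1.233) = 0.81103, so |z| = sqrt(0.81103) = 0.9006 for both roots.
Moduli of all roots: 0.9006, 0.9006.
All moduli strictly greater than 1? No.
Verdict: Not stationary.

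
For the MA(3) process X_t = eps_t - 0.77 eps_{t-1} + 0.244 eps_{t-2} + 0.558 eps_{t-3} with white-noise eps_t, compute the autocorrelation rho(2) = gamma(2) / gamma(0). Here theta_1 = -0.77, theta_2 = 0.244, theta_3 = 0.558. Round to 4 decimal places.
\rho(2) = -0.0945

For an MA(q) process with theta_0 = 1, the autocovariance is
  gamma(k) = sigma^2 * sum_{i=0..q-k} theta_i * theta_{i+k},
and rho(k) = gamma(k) / gamma(0). Sigma^2 cancels.
  numerator   = (1)*(0.244) + (-0.77)*(0.558) = -0.18566.
  denominator = (1)^2 + (-0.77)^2 + (0.244)^2 + (0.558)^2 = 1.9638.
  rho(2) = -0.18566 / 1.9638 = -0.0945.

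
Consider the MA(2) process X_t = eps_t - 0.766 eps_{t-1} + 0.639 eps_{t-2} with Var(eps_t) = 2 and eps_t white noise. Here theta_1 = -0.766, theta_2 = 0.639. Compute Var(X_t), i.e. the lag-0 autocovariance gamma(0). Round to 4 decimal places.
\gamma(0) = 3.9902

For an MA(q) process X_t = eps_t + sum_i theta_i eps_{t-i} with
Var(eps_t) = sigma^2, the variance is
  gamma(0) = sigma^2 * (1 + sum_i theta_i^2).
  sum_i theta_i^2 = (-0.766)^2 + (0.639)^2 = 0.586756 + 0.408321 = 0.995077.
  gamma(0) = 2 * (1 + 0.995077) = 2 * 1.995077 = 3.990154, which rounds to 3.9902.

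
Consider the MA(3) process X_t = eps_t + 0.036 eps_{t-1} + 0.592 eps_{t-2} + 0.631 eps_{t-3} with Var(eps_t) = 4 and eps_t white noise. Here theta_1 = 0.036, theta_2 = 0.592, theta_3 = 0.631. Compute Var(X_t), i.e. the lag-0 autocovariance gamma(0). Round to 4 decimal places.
\gamma(0) = 6.9997

For an MA(q) process X_t = eps_t + sum_i theta_i eps_{t-i} with
Var(eps_t) = sigma^2, the variance is
  gamma(0) = sigma^2 * (1 + sum_i theta_i^2).
  sum_i theta_i^2 = (0.036)^2 + (0.592)^2 + (0.631)^2 = 0.001296 + 0.350464 + 0.398161 = 0.749921.
  gamma(0) = 4 * (1 + 0.749921) = 4 * 1.749921 = 6.999684, which rounds to 6.9997.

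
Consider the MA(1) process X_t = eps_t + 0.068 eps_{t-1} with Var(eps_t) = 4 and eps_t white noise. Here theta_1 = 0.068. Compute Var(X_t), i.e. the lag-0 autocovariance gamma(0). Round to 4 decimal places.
\gamma(0) = 4.0185

For an MA(q) process X_t = eps_t + sum_i theta_i eps_{t-i} with
Var(eps_t) = sigma^2, the variance is
  gamma(0) = sigma^2 * (1 + sum_i theta_i^2).
  sum_i theta_i^2 = (0.068)^2 = 0.004624.
  gamma(0) = 4 * (1 + 0.004624) = 4 * 1.004624 = 4.018496, which rounds to 4.0185.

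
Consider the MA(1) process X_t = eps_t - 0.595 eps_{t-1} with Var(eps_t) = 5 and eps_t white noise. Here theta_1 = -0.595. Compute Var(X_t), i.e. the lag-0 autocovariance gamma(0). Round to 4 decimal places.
\gamma(0) = 6.7701

For an MA(q) process X_t = eps_t + sum_i theta_i eps_{t-i} with
Var(eps_t) = sigma^2, the variance is
  gamma(0) = sigma^2 * (1 + sum_i theta_i^2).
  sum_i theta_i^2 = (-0.595)^2 = 0.354025.
  gamma(0) = 5 * (1 + 0.354025) = 5 * 1.354025 = 6.770125, which rounds to 6.7701.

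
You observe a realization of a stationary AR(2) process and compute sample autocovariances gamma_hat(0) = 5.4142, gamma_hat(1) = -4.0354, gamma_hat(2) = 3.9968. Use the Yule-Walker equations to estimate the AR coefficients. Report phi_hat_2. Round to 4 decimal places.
\hat\phi_{2} = 0.4110

The Yule-Walker equations for an AR(p) process read, in matrix form,
  Gamma_p phi = r_p,   with   (Gamma_p)_{ij} = gamma(|i - j|),
                       (r_p)_i = gamma(i),   i,j = 1..p.
Substitute the sample gammas (Toeplitz matrix and right-hand side of size 2):
  Gamma_p = [[5.4142, -4.0354], [-4.0354, 5.4142]]
  r_p     = [-4.0354, 3.9968]
Written out:
  5.4142 phi_1 - 4.0354 phi_2 = -4.0354
  -4.0354 phi_1 + 5.4142 phi_2 = 3.9968
Solve by Cramer's rule:
  det = gamma(0)^2 - gamma(1)^2 = (5.4142)^2 - (-4.0354)^2 = 29.31356164 - 16.28445316 = 13.02910848
  phi_hat_1 = [gamma(1) gamma(0) - gamma(1) gamma(2)] / det = [(-4.0354)(5.4142) - (-4.0354)(3.9968)] / 13.02910848 = -5.71977596 / 13.02910848 = -0.439
  phi_hat_2 = [gamma(0) gamma(2) - gamma(1)^2] / det = [(5.4142)(3.9968) - (-4.0354)^2] / 13.02910848 = 5.3550214 / 13.02910848 = 0.411
So phi_hat = [-0.4390, 0.4110].
Therefore phi_hat_2 = 0.4110.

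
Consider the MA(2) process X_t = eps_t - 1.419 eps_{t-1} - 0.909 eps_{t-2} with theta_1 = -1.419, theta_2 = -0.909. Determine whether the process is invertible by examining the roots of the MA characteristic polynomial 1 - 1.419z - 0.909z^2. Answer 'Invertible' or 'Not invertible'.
\text{Not invertible}

The MA(q) characteristic polynomial is P(z) = 1 - 1.419z - 0.909z^2.
Invertibility requires all roots to lie outside the unit circle, i.e. |z| > 1 for every root.
Set 1 + (-1.419) z + (-0.909) z^2 = 0, i.e. a z^2 + b z + c = 0 with a = -0.909, b = -1.419, c = 1.
Discriminant D = b^2 - 4ac = (-1.419)^2 - 4*(-0.909)*1 = 2.013561 - (-3.636) = 5.649561.
D >= 0, so the roots are real: z = (-b +/- sqrt(D)) / (2a) = (1.419 +/- 2.376881) / (-1.818).
  z_1 = (1.419 + 2.376881) / (-1.818) = -2.0879,   |z_1| = 2.0879.
  z_2 = (1.419 - 2.376881) / (-1.818) = 0.5269,   |z_2| = 0.5269.
Moduli of all roots: 2.0879, 0.5269.
All moduli strictly greater than 1? No.
Verdict: Not invertible.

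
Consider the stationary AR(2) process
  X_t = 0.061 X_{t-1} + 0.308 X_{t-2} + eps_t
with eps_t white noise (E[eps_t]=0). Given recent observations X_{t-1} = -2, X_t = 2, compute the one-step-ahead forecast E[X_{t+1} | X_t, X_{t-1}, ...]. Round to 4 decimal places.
E[X_{t+1} \mid \mathcal F_t] = -0.4940

For an AR(p) model X_t = c + sum_i phi_i X_{t-i} + eps_t, the
one-step-ahead conditional mean is
  E[X_{t+1} | X_t, ...] = c + sum_i phi_i X_{t+1-i}.
Substitute known values:
  E[X_{t+1} | ...] = (0.061) * (2) + (0.308) * (-2)
                   = -0.4940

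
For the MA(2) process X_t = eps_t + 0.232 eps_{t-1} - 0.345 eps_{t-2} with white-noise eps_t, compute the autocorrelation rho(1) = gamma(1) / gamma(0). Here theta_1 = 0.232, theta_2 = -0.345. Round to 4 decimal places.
\rho(1) = 0.1296

For an MA(q) process with theta_0 = 1, the autocovariance is
  gamma(k) = sigma^2 * sum_{i=0..q-k} theta_i * theta_{i+k},
and rho(k) = gamma(k) / gamma(0). Sigma^2 cancels.
  numerator   = (1)*(0.232) + (0.232)*(-0.345) = 0.15196.
  denominator = (1)^2 + (0.232)^2 + (-0.345)^2 = 1.172849.
  rho(1) = 0.15196 / 1.172849 = 0.1296.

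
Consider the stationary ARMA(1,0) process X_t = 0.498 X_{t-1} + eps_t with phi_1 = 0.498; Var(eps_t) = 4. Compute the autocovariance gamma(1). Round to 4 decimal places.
\gamma(1) = 2.6490

Multiply the model equation by X_{t-k} and take expectations. With theta_0 = psi_0 = 1 and psi_j the MA(infinity) weights, this gives
  gamma(k) - sum_i phi_i gamma(k-i) = c_k,
  c_k = sigma^2 * sum_{j=k..q} theta_j psi_{j-k}   (c_k = 0 for k > q),
using gamma(-m) = gamma(m).
Pure AR (q = 0): c_0 = sigma^2 = 4, c_k = 0 for k >= 1.
Equations for k = 0 and k = 1 (AR order 1):
  gamma(0) = phi_1 gamma(1) + c_0
  gamma(1) = phi_1 gamma(0) + c_1
Substituting the second into the first: gamma(0) (1 - phi_1^2) = c_0 + phi_1 c_1, so
  gamma(0) = c_0 / (1 - phi_1^2) = 4 / (1 - (0.498)^2) = 4 / 0.751996 = 5.319177.
  gamma(1) = phi_1 gamma(0) = (0.498)(5.319177) = 2.64895.
Therefore gamma(1) = 2.6490 (to 4 decimal places).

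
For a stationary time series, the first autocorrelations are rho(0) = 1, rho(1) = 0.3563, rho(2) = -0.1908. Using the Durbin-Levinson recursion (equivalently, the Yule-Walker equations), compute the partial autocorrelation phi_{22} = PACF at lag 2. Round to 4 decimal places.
\phi_{22} = -0.3640

The PACF at lag k is phi_{kk}, the last component of the solution
to the Yule-Walker system G_k phi = r_k where
  (G_k)_{ij} = rho(|i - j|), (r_k)_i = rho(i), i,j = 1..k.
Equivalently, Durbin-Levinson gives phi_{kk} iteratively:
  phi_{11} = rho(1)
  phi_{kk} = [rho(k) - sum_{j=1..k-1} phi_{k-1,j} rho(k-j)]
            / [1 - sum_{j=1..k-1} phi_{k-1,j} rho(j)],
  phi_{k,j} = phi_{k-1,j} - phi_{kk} phi_{k-1,k-j},  j = 1..k-1.
Step k = 1:
  phi_11 = rho(1) = 0.3563.
Step k = 2:
  phi_22 = [rho(2) - phi_11 rho(1)] / [1 - phi_11 rho(1)] = [-0.1908 - (0.3563)(0.3563)] / [1 - (0.3563)(0.3563)]
         = -0.31774969 / 0.87305031 = -0.364.
Therefore phi_{22} = -0.3640.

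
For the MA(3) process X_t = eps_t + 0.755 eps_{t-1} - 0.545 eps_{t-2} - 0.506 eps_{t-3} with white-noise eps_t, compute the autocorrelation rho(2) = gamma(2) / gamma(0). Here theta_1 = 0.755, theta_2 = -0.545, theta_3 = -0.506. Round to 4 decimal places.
\rho(2) = -0.4366

For an MA(q) process with theta_0 = 1, the autocovariance is
  gamma(k) = sigma^2 * sum_{i=0..q-k} theta_i * theta_{i+k},
and rho(k) = gamma(k) / gamma(0). Sigma^2 cancels.
  numerator   = (1)*(-0.545) + (0.755)*(-0.506) = -0.92703.
  denominator = (1)^2 + (0.755)^2 + (-0.545)^2 + (-0.506)^2 = 2.123086.
  rho(2) = -0.92703 / 2.123086 = -0.4366.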